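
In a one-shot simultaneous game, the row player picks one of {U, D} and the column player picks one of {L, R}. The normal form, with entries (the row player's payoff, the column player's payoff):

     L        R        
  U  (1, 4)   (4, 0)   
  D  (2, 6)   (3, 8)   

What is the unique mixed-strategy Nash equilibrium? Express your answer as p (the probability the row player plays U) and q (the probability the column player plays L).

p = 1/3, q = 1/2

In a mixed equilibrium the column player is indifferent between L and R; this condition fixes p.
  the column player's expected payoff from L: p·4 + (1−p)·6 = -2p + 6
  the column player's expected payoff from R: p·0 + (1−p)·8 = -8p + 8
  -2p + 6 = -8p + 8  ⇒  6p = 2  ⇒  p = 1/3.
In a mixed equilibrium the row player is indifferent between U and D; this condition fixes q.
  the row player's expected payoff from U: q·1 + (1−q)·4 = -3q + 4
  the row player's expected payoff from D: q·2 + (1−q)·3 = -q + 3
  -3q + 4 = -q + 3  ⇒  -2q = -1  ⇒  q = 1/2.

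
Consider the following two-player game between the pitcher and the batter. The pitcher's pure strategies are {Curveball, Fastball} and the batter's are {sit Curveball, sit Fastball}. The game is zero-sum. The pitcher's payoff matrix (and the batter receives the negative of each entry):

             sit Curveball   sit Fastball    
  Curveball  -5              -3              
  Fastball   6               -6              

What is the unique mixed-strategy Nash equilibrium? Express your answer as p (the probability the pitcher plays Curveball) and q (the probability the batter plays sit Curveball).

In a mixed equilibrium the batter is indifferent between sit Curveball and sit Fastball; this condition fixes p.
  the batter's payoff to sit Curveball: p·5 + (1−p)·(-6) = 11p - 6
  the batter's payoff to sit Fastball: p·3 + (1−p)·6 = -3p + 6
  11p - 6 = -3p + 6  ⇒  14p = 12  ⇒  p = 6/7.
Set the pitcher's expected payoff from Curveball equal to that from Fastball:
  the pitcher's payoff to Curveball: q·(-5) + (1−q)·(-3) = -2q - 3
  the pitcher's payoff to Fastball: q·6 + (1−q)·(-6) = 12q - 6
  -2q - 3 = 12q - 6  ⇒  -14q = -3  ⇒  q = 3/14.

p = 6/7, q = 3/14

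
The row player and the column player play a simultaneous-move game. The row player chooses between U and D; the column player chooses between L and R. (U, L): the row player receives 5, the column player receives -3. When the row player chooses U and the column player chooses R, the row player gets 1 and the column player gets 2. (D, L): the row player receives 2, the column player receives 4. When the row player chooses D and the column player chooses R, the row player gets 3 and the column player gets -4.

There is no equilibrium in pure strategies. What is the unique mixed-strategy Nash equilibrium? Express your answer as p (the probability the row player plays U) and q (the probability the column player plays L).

p = 8/13, q = 2/5

The column player's indifference between L and R determines the row player's mixing probability p:
  the column player's payoff from L: p·(-3) + (1−p)·4 = -7p + 4
  the column player's payoff from R: p·2 + (1−p)·(-4) = 6p - 4
  -7p + 4 = 6p - 4  ⇒  -13p = -8  ⇒  p = 8/13.
For the row player to be willing to mix, the row player must be indifferent between U and D, which pins down the column player's mix.
  the row player's expected payoff from U: q·5 + (1−q)·1 = 4q + 1
  the row player's expected payoff from D: q·2 + (1−q)·3 = -q + 3
  4q + 1 = -q + 3  ⇒  5q = 2  ⇒  q = 2/5.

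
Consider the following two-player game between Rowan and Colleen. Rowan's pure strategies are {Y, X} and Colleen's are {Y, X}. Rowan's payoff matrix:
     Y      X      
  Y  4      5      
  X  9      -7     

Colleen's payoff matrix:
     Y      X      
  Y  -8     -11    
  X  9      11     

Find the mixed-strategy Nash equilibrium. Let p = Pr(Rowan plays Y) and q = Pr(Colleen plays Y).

p = 2/5, q = 12/17

Rowan's mix must leave Colleen indifferent between Y and X.
  Colleen's payoff from Y: p·(-8) + (1−p)·9 = -17p + 9
  Colleen's payoff from X: p·(-11) + (1−p)·11 = -22p + 11
  -17p + 9 = -22p + 11  ⇒  5p = 2  ⇒  p = 2/5.
Set Rowan's expected payoff from Y equal to that from X:
  Rowan's payoff from Y: q·4 + (1−q)·5 = -q + 5
  Rowan's payoff from X: q·9 + (1−q)·(-7) = 16q - 7
  -q + 5 = 16q - 7  ⇒  -17q = -12  ⇒  q = 12/17.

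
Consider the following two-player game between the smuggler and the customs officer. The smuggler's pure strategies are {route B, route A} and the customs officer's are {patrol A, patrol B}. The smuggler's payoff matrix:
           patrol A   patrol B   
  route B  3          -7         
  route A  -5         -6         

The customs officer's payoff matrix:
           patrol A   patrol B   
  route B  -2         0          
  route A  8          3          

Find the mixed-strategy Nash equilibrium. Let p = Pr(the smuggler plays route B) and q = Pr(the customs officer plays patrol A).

p = 5/7, q = 1/9

For the customs officer to be willing to mix, the customs officer must be indifferent between patrol A and patrol B, which pins down the smuggler's mix.
  the customs officer's expected payoff from patrol A: p·(-2) + (1−p)·8 = -10p + 8
  the customs officer's expected payoff from patrol B: p·0 + (1−p)·3 = -3p + 3
  -10p + 8 = -3p + 3  ⇒  -7p = -5  ⇒  p = 5/7.
For the smuggler to be willing to mix, the smuggler must be indifferent between route B and route A, which pins down the customs officer's mix.
  the smuggler's expected payoff from route B: q·3 + (1−q)·(-7) = 10q - 7
  the smuggler's expected payoff from route A: q·(-5) + (1−q)·(-6) = q - 6
  10q - 7 = q - 6  ⇒  9q = 1  ⇒  q = 1/9.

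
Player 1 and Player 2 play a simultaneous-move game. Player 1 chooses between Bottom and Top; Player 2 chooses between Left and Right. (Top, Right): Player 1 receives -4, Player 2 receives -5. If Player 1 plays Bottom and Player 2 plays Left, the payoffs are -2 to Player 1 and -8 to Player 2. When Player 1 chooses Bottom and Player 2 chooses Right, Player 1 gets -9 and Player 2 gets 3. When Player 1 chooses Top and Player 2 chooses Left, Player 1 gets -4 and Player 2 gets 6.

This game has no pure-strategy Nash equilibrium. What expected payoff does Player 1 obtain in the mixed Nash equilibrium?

-4

For Player 1 to be willing to mix, Player 1 must be indifferent between Bottom and Top, which pins down Player 2's mix.
  Player 1's payoff to Bottom: q·(-2) + (1−q)·(-9) = 7q - 9
  Player 1's payoff to Top: q·(-4) + (1−q)·(-4) = -4
  7q - 9 = -4  ⇒  7q = 5  ⇒  q = 5/7.
At equilibrium Player 1 is indifferent across rows, so Player 1's payoff equals the payoff from Bottom: (5/7)·(-2) + (2/7)·(-9) = -4.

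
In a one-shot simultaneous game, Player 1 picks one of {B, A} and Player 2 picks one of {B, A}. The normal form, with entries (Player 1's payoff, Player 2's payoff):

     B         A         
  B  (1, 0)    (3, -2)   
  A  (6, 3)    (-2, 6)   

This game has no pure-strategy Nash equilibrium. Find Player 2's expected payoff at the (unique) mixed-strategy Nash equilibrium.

6/5

Set Player 2's expected payoff from B equal to that from A:
  Player 2's expected payoff from B: p·0 + (1−p)·3 = -3p + 3
  Player 2's expected payoff from A: p·(-2) + (1−p)·6 = -8p + 6
  -3p + 3 = -8p + 6  ⇒  5p = 3  ⇒  p = 3/5.
At equilibrium Player 2 is indifferent across columns, so Player 2's payoff equals the payoff from B: (3/5)·0 + (2/5)·3 = 6/5.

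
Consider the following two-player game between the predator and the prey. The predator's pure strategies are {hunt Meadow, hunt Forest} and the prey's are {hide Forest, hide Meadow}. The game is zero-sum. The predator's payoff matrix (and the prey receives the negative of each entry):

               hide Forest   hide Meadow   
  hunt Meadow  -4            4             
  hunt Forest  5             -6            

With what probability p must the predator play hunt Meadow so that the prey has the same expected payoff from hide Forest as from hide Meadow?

The predator's mix must leave the prey indifferent between hide Forest and hide Meadow.
  the prey's expected payoff from hide Forest: p·4 + (1−p)·(-5) = 9p - 5
  the prey's expected payoff from hide Meadow: p·(-4) + (1−p)·6 = -10p + 6
  9p - 5 = -10p + 6  ⇒  19p = 11  ⇒  p = 11/19.

p = 11/19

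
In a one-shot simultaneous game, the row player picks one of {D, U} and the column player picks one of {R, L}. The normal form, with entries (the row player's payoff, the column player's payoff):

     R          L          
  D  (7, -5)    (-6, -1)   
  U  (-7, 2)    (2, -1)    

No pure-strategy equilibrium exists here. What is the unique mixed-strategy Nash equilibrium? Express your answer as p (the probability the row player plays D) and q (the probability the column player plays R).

The column player's indifference between R and L determines the row player's mixing probability p:
  the column player's payoff to R: p·(-5) + (1−p)·2 = -7p + 2
  the column player's payoff to L: p·(-1) + (1−p)·(-1) = -1
  -7p + 2 = -1  ⇒  -7p = -3  ⇒  p = 3/7.
For the row player to be willing to mix, the row player must be indifferent between D and U, which pins down the column player's mix.
  the row player's payoff to D: q·7 + (1−q)·(-6) = 13q - 6
  the row player's payoff to U: q·(-7) + (1−q)·2 = -9q + 2
  13q - 6 = -9q + 2  ⇒  22q = 8  ⇒  q = 4/11.

p = 3/7, q = 4/11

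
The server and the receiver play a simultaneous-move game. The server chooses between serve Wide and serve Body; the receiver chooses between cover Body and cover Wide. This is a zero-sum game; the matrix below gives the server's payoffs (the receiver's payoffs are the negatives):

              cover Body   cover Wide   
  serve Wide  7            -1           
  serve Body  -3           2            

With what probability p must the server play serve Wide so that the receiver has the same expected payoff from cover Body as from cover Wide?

The server's mix must leave the receiver indifferent between cover Body and cover Wide.
  the receiver's expected payoff from cover Body: p·(-7) + (1−p)·3 = -10p + 3
  the receiver's expected payoff from cover Wide: p·1 + (1−p)·(-2) = 3p - 2
  -10p + 3 = 3p - 2  ⇒  -13p = -5  ⇒  p = 5/13.

p = 5/13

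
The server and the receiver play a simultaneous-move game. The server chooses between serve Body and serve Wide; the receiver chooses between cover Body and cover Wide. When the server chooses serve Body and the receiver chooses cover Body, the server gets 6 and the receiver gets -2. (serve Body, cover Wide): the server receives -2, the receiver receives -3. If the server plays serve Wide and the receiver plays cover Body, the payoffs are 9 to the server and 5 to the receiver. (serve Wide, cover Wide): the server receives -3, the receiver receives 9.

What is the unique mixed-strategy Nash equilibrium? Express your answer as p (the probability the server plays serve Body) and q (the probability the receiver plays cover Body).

p = 4/5, q = 1/4

The receiver's indifference between cover Body and cover Wide determines the server's mixing probability p:
  the receiver's expected payoff from cover Body: p·(-2) + (1−p)·5 = -7p + 5
  the receiver's expected payoff from cover Wide: p·(-3) + (1−p)·9 = -12p + 9
  -7p + 5 = -12p + 9  ⇒  5p = 4  ⇒  p = 4/5.
The server's indifference between serve Body and serve Wide determines the receiver's mixing probability q:
  the server's payoff from serve Body: q·6 + (1−q)·(-2) = 8q - 2
  the server's payoff from serve Wide: q·9 + (1−q)·(-3) = 12q - 3
  8q - 2 = 12q - 3  ⇒  -4q = -1  ⇒  q = 1/4.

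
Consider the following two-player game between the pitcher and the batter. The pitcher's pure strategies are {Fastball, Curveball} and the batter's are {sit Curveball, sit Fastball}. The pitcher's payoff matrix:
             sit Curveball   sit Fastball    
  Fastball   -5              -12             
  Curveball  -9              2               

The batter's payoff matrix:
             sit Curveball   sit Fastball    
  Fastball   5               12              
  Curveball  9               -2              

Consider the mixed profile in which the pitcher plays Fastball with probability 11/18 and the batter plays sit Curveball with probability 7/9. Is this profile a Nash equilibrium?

Check the batter's indifference given the pitcher's mix p = 11/18:
  payoff from sit Curveball = 59/9; payoff from sit Fastball = 59/9 — equal.
Check the pitcher's indifference given the batter's mix q = 7/9:
  payoff from Fastball = -59/9; payoff from Curveball = -59/9 — equal.
Both players are indifferent, so neither can profitably deviate.

Yes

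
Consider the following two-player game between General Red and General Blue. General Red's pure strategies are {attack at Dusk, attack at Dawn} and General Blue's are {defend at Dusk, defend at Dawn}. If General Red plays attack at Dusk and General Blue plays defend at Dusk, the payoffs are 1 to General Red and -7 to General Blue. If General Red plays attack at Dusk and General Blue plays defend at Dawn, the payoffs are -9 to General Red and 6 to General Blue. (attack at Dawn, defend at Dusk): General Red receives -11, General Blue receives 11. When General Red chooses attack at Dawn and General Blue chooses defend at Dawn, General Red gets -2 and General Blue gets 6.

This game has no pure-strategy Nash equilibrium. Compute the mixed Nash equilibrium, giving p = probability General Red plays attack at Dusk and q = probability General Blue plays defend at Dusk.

p = 5/18, q = 7/19

General Red's mix must leave General Blue indifferent between defend at Dusk and defend at Dawn.
  General Blue's payoff from defend at Dusk: p·(-7) + (1−p)·11 = -18p + 11
  General Blue's payoff from defend at Dawn: p·6 + (1−p)·6 = 6
  -18p + 11 = 6  ⇒  -18p = -5  ⇒  p = 5/18.
In a mixed equilibrium General Red is indifferent between attack at Dusk and attack at Dawn; this condition fixes q.
  General Red's payoff to attack at Dusk: q·1 + (1−q)·(-9) = 10q - 9
  General Red's payoff to attack at Dawn: q·(-11) + (1−q)·(-2) = -9q - 2
  10q - 9 = -9q - 2  ⇒  19q = 7  ⇒  q = 7/19.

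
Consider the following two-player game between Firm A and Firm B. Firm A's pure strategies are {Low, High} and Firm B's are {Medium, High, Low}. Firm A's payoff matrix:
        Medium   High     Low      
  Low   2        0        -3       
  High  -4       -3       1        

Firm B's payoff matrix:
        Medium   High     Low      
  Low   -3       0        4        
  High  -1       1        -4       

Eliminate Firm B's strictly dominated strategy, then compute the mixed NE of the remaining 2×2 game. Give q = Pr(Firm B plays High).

q = 4/7

Firm B's strategy Medium is strictly dominated by High: 0 > -3 and 1 > -1. Eliminate Medium.
Set Firm A's expected payoff from Low equal to that from High:
  Firm A's expected payoff from Low: q·0 + (1−q)·(-3) = 3q - 3
  Firm A's expected payoff from High: q·(-3) + (1−q)·1 = -4q + 1
  3q - 3 = -4q + 1  ⇒  7q = 4  ⇒  q = 4/7.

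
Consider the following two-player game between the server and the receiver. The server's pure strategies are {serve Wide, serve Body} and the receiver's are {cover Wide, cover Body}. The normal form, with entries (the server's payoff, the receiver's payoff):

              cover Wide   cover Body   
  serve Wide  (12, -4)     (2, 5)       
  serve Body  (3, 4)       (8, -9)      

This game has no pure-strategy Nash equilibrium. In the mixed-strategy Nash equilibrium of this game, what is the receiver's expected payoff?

-8/11

In a mixed equilibrium the receiver is indifferent between cover Wide and cover Body; this condition fixes p.
  the receiver's payoff to cover Wide: p·(-4) + (1−p)·4 = -8p + 4
  the receiver's payoff to cover Body: p·5 + (1−p)·(-9) = 14p - 9
  -8p + 4 = 14p - 9  ⇒  -22p = -13  ⇒  p = 13/22.
At equilibrium the receiver is indifferent across columns, so the receiver's payoff equals the payoff from cover Wide: (13/22)·(-4) + (9/22)·4 = -8/11.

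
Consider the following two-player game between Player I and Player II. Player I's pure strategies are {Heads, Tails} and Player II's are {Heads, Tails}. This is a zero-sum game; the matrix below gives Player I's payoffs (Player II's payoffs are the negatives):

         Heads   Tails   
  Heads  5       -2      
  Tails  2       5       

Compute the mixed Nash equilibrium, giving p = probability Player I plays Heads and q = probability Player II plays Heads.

Player II's indifference between Heads and Tails determines Player I's mixing probability p:
  Player II's expected payoff from Heads: p·(-5) + (1−p)·(-2) = -3p - 2
  Player II's expected payoff from Tails: p·2 + (1−p)·(-5) = 7p - 5
  -3p - 2 = 7p - 5  ⇒  -10p = -3  ⇒  p = 3/10.
Player I's indifference between Heads and Tails determines Player II's mixing probability q:
  Player I's payoff from Heads: q·5 + (1−q)·(-2) = 7q - 2
  Player I's payoff from Tails: q·2 + (1−q)·5 = -3q + 5
  7q - 2 = -3q + 5  ⇒  10q = 7  ⇒  q = 7/10.

p = 3/10, q = 7/10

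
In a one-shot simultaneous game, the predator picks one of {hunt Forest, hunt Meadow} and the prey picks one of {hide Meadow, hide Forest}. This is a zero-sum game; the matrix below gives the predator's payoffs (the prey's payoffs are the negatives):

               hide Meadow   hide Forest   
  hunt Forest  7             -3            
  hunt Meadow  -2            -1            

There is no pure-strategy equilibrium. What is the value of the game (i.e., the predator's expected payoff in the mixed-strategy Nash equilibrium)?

v = -13/11

For the predator to be willing to mix, the predator must be indifferent between hunt Forest and hunt Meadow, which pins down the prey's mix.
  the predator's expected payoff from hunt Forest: q·7 + (1−q)·(-3) = 10q - 3
  the predator's expected payoff from hunt Meadow: q·(-2) + (1−q)·(-1) = -q - 1
  10q - 3 = -q - 1  ⇒  11q = 2  ⇒  q = 2/11.
The value is the predator's expected payoff against this mix (using hunt Forest): (2/11)·7 + (9/11)·(-3) = -13/11.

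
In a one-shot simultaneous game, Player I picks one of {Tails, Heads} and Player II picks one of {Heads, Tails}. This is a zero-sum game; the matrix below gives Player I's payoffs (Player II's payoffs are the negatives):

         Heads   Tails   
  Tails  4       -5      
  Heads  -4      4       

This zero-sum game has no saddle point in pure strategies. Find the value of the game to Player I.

Player I's indifference between Tails and Heads determines Player II's mixing probability q:
  Player I's expected payoff from Tails: q·4 + (1−q)·(-5) = 9q - 5
  Player I's expected payoff from Heads: q·(-4) + (1−q)·4 = -8q + 4
  9q - 5 = -8q + 4  ⇒  17q = 9  ⇒  q = 9/17.
The value is Player I's expected payoff against this mix (using Tails): (9/17)·4 + (8/17)·(-5) = -4/17.

v = -4/17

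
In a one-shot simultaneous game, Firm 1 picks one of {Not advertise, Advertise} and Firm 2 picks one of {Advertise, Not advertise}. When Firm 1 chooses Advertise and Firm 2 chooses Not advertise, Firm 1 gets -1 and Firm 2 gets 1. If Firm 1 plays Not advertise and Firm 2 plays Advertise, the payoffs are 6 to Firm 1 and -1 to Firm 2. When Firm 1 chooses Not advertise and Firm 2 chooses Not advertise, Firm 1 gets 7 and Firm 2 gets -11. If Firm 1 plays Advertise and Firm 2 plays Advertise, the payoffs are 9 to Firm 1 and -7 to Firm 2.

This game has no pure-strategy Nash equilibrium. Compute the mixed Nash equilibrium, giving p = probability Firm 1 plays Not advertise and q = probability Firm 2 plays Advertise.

p = 4/9, q = 8/11

Set Firm 2's expected payoff from Advertise equal to that from Not advertise:
  Firm 2's payoff to Advertise: p·(-1) + (1−p)·(-7) = 6p - 7
  Firm 2's payoff to Not advertise: p·(-11) + (1−p)·1 = -12p + 1
  6p - 7 = -12p + 1  ⇒  18p = 8  ⇒  p = 4/9.
For Firm 1 to be willing to mix, Firm 1 must be indifferent between Not advertise and Advertise, which pins down Firm 2's mix.
  Firm 1's payoff to Not advertise: q·6 + (1−q)·7 = -q + 7
  Firm 1's payoff to Advertise: q·9 + (1−q)·(-1) = 10q - 1
  -q + 7 = 10q - 1  ⇒  -11q = -8  ⇒  q = 8/11.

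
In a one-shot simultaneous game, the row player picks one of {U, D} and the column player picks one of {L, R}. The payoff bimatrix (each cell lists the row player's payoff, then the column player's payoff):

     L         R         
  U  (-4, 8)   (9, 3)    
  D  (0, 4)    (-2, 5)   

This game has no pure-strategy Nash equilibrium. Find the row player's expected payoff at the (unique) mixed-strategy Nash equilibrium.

-8/15

For the row player to be willing to mix, the row player must be indifferent between U and D, which pins down the column player's mix.
  the row player's payoff from U: q·(-4) + (1−q)·9 = -13q + 9
  the row player's payoff from D: q·0 + (1−q)·(-2) = 2q - 2
  -13q + 9 = 2q - 2  ⇒  -15q = -11  ⇒  q = 11/15.
At equilibrium the row player is indifferent across rows, so the row player's payoff equals the payoff from U: (11/15)·(-4) + (4/15)·9 = -8/15.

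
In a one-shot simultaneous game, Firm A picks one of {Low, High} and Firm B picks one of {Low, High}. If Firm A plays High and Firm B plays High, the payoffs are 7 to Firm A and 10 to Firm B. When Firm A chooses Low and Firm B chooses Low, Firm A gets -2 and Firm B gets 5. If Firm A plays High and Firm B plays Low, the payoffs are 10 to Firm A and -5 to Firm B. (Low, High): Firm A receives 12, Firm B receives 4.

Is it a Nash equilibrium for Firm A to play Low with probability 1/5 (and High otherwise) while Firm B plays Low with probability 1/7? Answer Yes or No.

Given Firm A's mix p = 1/5, Firm B's payoff from Low is -3 but from High is 44/5. Firm B strictly prefers High, so Firm B would not mix.
So the proposed profile is not a Nash equilibrium.

No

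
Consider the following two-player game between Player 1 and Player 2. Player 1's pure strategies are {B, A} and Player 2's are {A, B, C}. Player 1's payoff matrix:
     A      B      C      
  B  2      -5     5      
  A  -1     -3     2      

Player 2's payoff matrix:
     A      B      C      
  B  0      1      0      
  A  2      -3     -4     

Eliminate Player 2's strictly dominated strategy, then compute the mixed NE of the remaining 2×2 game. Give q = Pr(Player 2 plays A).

Player 2's strategy C is strictly dominated by B: 1 > 0 and -3 > -4. Eliminate C.
Set Player 1's expected payoff from B equal to that from A:
  Player 1's payoff to B: q·2 + (1−q)·(-5) = 7q - 5
  Player 1's payoff to A: q·(-1) + (1−q)·(-3) = 2q - 3
  7q - 5 = 2q - 3  ⇒  5q = 2  ⇒  q = 2/5.

q = 2/5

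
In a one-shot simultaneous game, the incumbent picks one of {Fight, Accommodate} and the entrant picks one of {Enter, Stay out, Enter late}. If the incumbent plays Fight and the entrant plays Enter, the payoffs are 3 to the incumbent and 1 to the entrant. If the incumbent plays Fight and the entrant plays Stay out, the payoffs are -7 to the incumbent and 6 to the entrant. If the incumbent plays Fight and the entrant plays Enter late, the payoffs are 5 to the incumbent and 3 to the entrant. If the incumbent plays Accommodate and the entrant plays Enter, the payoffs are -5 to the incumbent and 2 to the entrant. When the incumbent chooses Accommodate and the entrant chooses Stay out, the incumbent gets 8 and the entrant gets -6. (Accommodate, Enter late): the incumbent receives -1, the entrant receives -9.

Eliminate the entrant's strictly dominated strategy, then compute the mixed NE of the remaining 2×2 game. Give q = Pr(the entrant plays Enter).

The entrant's strategy Enter late is strictly dominated by Stay out: 6 > 3 and -6 > -9. Eliminate Enter late.
The entrant's mix must leave the incumbent indifferent between Fight and Accommodate.
  the incumbent's payoff to Fight: q·3 + (1−q)·(-7) = 10q - 7
  the incumbent's payoff to Accommodate: q·(-5) + (1−q)·8 = -13q + 8
  10q - 7 = -13q + 8  ⇒  23q = 15  ⇒  q = 15/23.

q = 15/23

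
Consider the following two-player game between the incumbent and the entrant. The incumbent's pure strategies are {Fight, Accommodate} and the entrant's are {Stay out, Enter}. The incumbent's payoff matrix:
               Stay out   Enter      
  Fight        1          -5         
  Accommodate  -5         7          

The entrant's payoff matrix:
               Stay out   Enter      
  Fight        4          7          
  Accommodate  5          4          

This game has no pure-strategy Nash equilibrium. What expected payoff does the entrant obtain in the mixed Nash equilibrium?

19/4

In a mixed equilibrium the entrant is indifferent between Stay out and Enter; this condition fixes p.
  the entrant's expected payoff from Stay out: p·4 + (1−p)·5 = -p + 5
  the entrant's expected payoff from Enter: p·7 + (1−p)·4 = 3p + 4
  -p + 5 = 3p + 4  ⇒  -4p = -1  ⇒  p = 1/4.
At equilibrium the entrant is indifferent across columns, so the entrant's payoff equals the payoff from Stay out: (1/4)·4 + (3/4)·5 = 19/4.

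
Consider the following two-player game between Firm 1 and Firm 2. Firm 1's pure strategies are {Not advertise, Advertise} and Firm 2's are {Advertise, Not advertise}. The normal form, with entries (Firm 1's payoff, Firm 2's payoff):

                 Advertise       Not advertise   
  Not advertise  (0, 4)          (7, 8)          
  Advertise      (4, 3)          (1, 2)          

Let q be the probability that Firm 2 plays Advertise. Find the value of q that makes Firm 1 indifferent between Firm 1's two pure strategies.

q = 3/5

Set Firm 1's expected payoff from Not advertise equal to that from Advertise:
  Firm 1's payoff to Not advertise: q·0 + (1−q)·7 = -7q + 7
  Firm 1's payoff to Advertise: q·4 + (1−q)·1 = 3q + 1
  -7q + 7 = 3q + 1  ⇒  -10q = -6  ⇒  q = 3/5.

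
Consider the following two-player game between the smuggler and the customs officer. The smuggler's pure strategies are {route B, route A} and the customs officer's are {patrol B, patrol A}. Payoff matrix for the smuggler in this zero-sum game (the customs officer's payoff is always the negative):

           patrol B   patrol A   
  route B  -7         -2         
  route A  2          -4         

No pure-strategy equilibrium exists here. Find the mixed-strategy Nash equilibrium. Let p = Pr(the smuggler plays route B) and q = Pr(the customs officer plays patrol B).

p = 6/11, q = 2/11

In a mixed equilibrium the customs officer is indifferent between patrol B and patrol A; this condition fixes p.
  the customs officer's expected payoff from patrol B: p·7 + (1−p)·(-2) = 9p - 2
  the customs officer's expected payoff from patrol A: p·2 + (1−p)·4 = -2p + 4
  9p - 2 = -2p + 4  ⇒  11p = 6  ⇒  p = 6/11.
In a mixed equilibrium the smuggler is indifferent between route B and route A; this condition fixes q.
  the smuggler's payoff from route B: q·(-7) + (1−q)·(-2) = -5q - 2
  the smuggler's payoff from route A: q·2 + (1−q)·(-4) = 6q - 4
  -5q - 2 = 6q - 4  ⇒  -11q = -2  ⇒  q = 2/11.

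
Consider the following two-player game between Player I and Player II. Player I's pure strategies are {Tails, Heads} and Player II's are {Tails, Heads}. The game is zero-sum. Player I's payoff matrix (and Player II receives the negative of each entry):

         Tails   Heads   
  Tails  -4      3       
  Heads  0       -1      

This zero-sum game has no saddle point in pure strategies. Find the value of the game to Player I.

Player II's mix must leave Player I indifferent between Tails and Heads.
  Player I's payoff to Tails: q·(-4) + (1−q)·3 = -7q + 3
  Player I's payoff to Heads: q·0 + (1−q)·(-1) = q - 1
  -7q + 3 = q - 1  ⇒  -8q = -4  ⇒  q = 1/2.
The value is Player I's expected payoff against this mix (using Tails): (1/2)·(-4) + (1/2)·3 = -1/2.

v = -1/2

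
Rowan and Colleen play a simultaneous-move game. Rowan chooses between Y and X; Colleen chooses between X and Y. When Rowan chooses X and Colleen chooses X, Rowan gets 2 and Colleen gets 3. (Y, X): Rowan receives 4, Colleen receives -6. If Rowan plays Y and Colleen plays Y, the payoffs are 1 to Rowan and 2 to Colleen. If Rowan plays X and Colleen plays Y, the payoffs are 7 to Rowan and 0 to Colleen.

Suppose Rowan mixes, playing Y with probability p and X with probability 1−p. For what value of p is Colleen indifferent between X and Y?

Colleen's indifference between X and Y determines Rowan's mixing probability p:
  Colleen's payoff from X: p·(-6) + (1−p)·3 = -9p + 3
  Colleen's payoff from Y: p·2 + (1−p)·0 = 2p
  -9p + 3 = 2p  ⇒  -11p = -3  ⇒  p = 3/11.

p = 3/11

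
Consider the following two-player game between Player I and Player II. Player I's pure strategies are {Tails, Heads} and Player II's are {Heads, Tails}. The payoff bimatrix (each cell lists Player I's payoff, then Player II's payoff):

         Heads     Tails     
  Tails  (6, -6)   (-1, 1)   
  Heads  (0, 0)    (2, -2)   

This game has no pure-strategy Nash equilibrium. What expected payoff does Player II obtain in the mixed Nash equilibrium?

Player II's indifference between Heads and Tails determines Player I's mixing probability p:
  Player II's payoff from Heads: p·(-6) + (1−p)·0 = -6p
  Player II's payoff from Tails: p·1 + (1−p)·(-2) = 3p - 2
  -6p = 3p - 2  ⇒  -9p = -2  ⇒  p = 2/9.
At equilibrium Player II is indifferent across columns, so Player II's payoff equals the payoff from Heads: (2/9)·(-6) + (7/9)·0 = -4/3.

-4/3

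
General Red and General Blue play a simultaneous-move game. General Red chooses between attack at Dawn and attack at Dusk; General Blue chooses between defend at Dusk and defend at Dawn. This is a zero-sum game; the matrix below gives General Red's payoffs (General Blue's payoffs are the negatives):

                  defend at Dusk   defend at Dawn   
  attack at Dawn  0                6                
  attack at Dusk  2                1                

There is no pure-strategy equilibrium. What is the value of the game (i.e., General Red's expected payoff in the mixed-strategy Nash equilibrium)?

For General Red to be willing to mix, General Red must be indifferent between attack at Dawn and attack at Dusk, which pins down General Blue's mix.
  General Red's payoff to attack at Dawn: q·0 + (1−q)·6 = -6q + 6
  General Red's payoff to attack at Dusk: q·2 + (1−q)·1 = q + 1
  -6q + 6 = q + 1  ⇒  -7q = -5  ⇒  q = 5/7.
The value is General Red's expected payoff against this mix (using attack at Dawn): (5/7)·0 + (2/7)·6 = 12/7.

v = 12/7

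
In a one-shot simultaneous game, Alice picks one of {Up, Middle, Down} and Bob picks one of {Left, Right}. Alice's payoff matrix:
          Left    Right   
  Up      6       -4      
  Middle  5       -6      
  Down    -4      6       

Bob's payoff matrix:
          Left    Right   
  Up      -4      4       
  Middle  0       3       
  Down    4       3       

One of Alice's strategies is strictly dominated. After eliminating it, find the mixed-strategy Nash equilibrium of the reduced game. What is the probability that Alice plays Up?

Alice's strategy Middle is strictly dominated by Up: 6 > 5 and -4 > -6. Eliminate Middle.
In a mixed equilibrium Bob is indifferent between Left and Right; this condition fixes p.
  Bob's payoff from Left: p·(-4) + (1−p)·4 = -8p + 4
  Bob's payoff from Right: p·4 + (1−p)·3 = p + 3
  -8p + 4 = p + 3  ⇒  -9p = -1  ⇒  p = 1/9.

p = 1/9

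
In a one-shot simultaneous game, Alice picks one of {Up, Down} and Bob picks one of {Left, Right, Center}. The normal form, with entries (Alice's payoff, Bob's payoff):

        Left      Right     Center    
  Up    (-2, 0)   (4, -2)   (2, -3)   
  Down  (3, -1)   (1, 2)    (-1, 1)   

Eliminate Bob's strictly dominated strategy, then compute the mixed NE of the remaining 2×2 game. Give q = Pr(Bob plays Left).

Bob's strategy Center is strictly dominated by Right: -2 > -3 and 2 > 1. Eliminate Center.
Alice's indifference between Up and Down determines Bob's mixing probability q:
  Alice's payoff to Up: q·(-2) + (1−q)·4 = -6q + 4
  Alice's payoff to Down: q·3 + (1−q)·1 = 2q + 1
  -6q + 4 = 2q + 1  ⇒  -8q = -3  ⇒  q = 3/8.

q = 3/8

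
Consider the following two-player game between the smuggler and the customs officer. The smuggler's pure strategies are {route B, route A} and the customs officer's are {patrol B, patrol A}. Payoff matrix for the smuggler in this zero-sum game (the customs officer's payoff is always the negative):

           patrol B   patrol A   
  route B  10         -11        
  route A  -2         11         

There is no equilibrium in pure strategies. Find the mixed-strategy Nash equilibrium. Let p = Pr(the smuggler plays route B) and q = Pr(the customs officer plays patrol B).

p = 13/34, q = 11/17

The customs officer's indifference between patrol B and patrol A determines the smuggler's mixing probability p:
  the customs officer's payoff from patrol B: p·(-10) + (1−p)·2 = -12p + 2
  the customs officer's payoff from patrol A: p·11 + (1−p)·(-11) = 22p - 11
  -12p + 2 = 22p - 11  ⇒  -34p = -13  ⇒  p = 13/34.
In a mixed equilibrium the smuggler is indifferent between route B and route A; this condition fixes q.
  the smuggler's expected payoff from route B: q·10 + (1−q)·(-11) = 21q - 11
  the smuggler's expected payoff from route A: q·(-2) + (1−q)·11 = -13q + 11
  21q - 11 = -13q + 11  ⇒  34q = 22  ⇒  q = 11/17.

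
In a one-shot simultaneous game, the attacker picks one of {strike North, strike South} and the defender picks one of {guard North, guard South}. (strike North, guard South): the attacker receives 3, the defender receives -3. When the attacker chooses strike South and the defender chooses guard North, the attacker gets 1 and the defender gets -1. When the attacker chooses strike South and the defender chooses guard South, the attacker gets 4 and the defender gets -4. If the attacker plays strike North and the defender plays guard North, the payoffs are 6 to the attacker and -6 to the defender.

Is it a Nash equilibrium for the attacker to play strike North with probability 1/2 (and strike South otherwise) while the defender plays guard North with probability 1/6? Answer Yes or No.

Check the defender's indifference given the attacker's mix p = 1/2:
  payoff from guard North = -7/2; payoff from guard South = -7/2 — equal.
Check the attacker's indifference given the defender's mix q = 1/6:
  payoff from strike North = 7/2; payoff from strike South = 7/2 — equal.
Both players are indifferent, so neither can profitably deviate.

Yes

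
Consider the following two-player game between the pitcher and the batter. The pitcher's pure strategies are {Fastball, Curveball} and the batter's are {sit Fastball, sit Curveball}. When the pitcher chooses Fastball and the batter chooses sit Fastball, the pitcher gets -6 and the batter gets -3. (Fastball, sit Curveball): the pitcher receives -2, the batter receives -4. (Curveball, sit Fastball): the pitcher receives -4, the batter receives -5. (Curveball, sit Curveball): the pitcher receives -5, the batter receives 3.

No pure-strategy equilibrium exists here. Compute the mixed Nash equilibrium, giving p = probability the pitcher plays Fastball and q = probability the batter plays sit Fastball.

p = 8/9, q = 3/5

For the batter to be willing to mix, the batter must be indifferent between sit Fastball and sit Curveball, which pins down the pitcher's mix.
  the batter's expected payoff from sit Fastball: p·(-3) + (1−p)·(-5) = 2p - 5
  the batter's expected payoff from sit Curveball: p·(-4) + (1−p)·3 = -7p + 3
  2p - 5 = -7p + 3  ⇒  9p = 8  ⇒  p = 8/9.
In a mixed equilibrium the pitcher is indifferent between Fastball and Curveball; this condition fixes q.
  the pitcher's payoff from Fastball: q·(-6) + (1−q)·(-2) = -4q - 2
  the pitcher's payoff from Curveball: q·(-4) + (1−q)·(-5) = q - 5
  -4q - 2 = q - 5  ⇒  -5q = -3  ⇒  q = 3/5.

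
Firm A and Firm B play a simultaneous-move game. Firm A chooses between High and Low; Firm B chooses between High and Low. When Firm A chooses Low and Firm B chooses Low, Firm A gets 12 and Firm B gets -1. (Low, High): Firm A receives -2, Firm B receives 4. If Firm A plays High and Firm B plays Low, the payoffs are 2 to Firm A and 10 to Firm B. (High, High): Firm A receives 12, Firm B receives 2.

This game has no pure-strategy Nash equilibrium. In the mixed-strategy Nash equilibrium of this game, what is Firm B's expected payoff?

Set Firm B's expected payoff from High equal to that from Low:
  Firm B's payoff from High: p·2 + (1−p)·4 = -2p + 4
  Firm B's payoff from Low: p·10 + (1−p)·(-1) = 11p - 1
  -2p + 4 = 11p - 1  ⇒  -13p = -5  ⇒  p = 5/13.
At equilibrium Firm B is indifferent across columns, so Firm B's payoff equals the payoff from High: (5/13)·2 + (8/13)·4 = 42/13.

42/13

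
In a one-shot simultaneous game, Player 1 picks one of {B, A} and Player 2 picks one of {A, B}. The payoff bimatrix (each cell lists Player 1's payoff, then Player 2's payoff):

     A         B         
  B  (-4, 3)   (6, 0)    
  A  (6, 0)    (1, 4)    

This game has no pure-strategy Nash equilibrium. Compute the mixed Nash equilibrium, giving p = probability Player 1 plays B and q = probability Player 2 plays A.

For Player 2 to be willing to mix, Player 2 must be indifferent between A and B, which pins down Player 1's mix.
  Player 2's expected payoff from A: p·3 + (1−p)·0 = 3p
  Player 2's expected payoff from B: p·0 + (1−p)·4 = -4p + 4
  3p = -4p + 4  ⇒  7p = 4  ⇒  p = 4/7.
Player 2's mix must leave Player 1 indifferent between B and A.
  Player 1's payoff to B: q·(-4) + (1−q)·6 = -10q + 6
  Player 1's payoff to A: q·6 + (1−q)·1 = 5q + 1
  -10q + 6 = 5q + 1  ⇒  -15q = -5  ⇒  q = 1/3.

p = 4/7, q = 1/3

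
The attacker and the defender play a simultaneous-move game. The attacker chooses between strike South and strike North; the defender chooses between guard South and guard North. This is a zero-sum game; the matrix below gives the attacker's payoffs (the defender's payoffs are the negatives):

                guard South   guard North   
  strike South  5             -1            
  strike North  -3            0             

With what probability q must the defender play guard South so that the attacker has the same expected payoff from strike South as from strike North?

q = 1/9

For the attacker to be willing to mix, the attacker must be indifferent between strike South and strike North, which pins down the defender's mix.
  the attacker's payoff to strike South: q·5 + (1−q)·(-1) = 6q - 1
  the attacker's payoff to strike North: q·(-3) + (1−q)·0 = -3q
  6q - 1 = -3q  ⇒  9q = 1  ⇒  q = 1/9.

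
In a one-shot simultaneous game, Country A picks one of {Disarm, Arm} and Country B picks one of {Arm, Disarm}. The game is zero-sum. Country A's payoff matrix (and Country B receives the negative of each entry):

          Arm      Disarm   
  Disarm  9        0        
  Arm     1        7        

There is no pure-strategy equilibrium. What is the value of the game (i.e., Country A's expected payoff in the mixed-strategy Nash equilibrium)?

For Country A to be willing to mix, Country A must be indifferent between Disarm and Arm, which pins down Country B's mix.
  Country A's payoff from Disarm: q·9 + (1−q)·0 = 9q
  Country A's payoff from Arm: q·1 + (1−q)·7 = -6q + 7
  9q = -6q + 7  ⇒  15q = 7  ⇒  q = 7/15.
The value is Country A's expected payoff against this mix (using Disarm): (7/15)·9 + (8/15)·0 = 21/5.

v = 21/5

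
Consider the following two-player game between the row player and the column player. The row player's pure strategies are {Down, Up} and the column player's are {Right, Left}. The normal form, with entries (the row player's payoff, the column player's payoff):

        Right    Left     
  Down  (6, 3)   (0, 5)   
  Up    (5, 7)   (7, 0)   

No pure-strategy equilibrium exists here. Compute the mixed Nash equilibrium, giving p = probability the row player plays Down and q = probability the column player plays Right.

p = 7/9, q = 7/8

In a mixed equilibrium the column player is indifferent between Right and Left; this condition fixes p.
  the column player's expected payoff from Right: p·3 + (1−p)·7 = -4p + 7
  the column player's expected payoff from Left: p·5 + (1−p)·0 = 5p
  -4p + 7 = 5p  ⇒  -9p = -7  ⇒  p = 7/9.
The column player's mix must leave the row player indifferent between Down and Up.
  the row player's payoff to Down: q·6 + (1−q)·0 = 6q
  the row player's payoff to Up: q·5 + (1−q)·7 = -2q + 7
  6q = -2q + 7  ⇒  8q = 7  ⇒  q = 7/8.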